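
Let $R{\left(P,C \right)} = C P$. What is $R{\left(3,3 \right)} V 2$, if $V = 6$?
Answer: $108$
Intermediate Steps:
$R{\left(3,3 \right)} V 2 = 3 \cdot 3 \cdot 6 \cdot 2 = 9 \cdot 6 \cdot 2 = 54 \cdot 2 = 108$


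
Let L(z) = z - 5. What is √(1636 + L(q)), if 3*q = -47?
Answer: √14538/3 ≈ 40.191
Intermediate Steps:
q = -47/3 (q = (⅓)*(-47) = -47/3 ≈ -15.667)
L(z) = -5 + z
√(1636 + L(q)) = √(1636 + (-5 - 47/3)) = √(1636 - 62/3) = √(4846/3) = √14538/3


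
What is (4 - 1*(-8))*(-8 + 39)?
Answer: 372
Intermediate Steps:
(4 - 1*(-8))*(-8 + 39) = (4 + 8)*31 = 12*31 = 372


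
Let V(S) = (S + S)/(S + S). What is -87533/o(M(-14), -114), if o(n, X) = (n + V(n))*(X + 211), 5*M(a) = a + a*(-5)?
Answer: -437665/5917 ≈ -73.967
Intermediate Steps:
V(S) = 1 (V(S) = (2*S)/((2*S)) = (2*S)*(1/(2*S)) = 1)
M(a) = -4*a/5 (M(a) = (a + a*(-5))/5 = (a - 5*a)/5 = (-4*a)/5 = -4*a/5)
o(n, X) = (1 + n)*(211 + X) (o(n, X) = (n + 1)*(X + 211) = (1 + n)*(211 + X))
-87533/o(M(-14), -114) = -87533/(211 - 114 + 211*(-⅘*(-14)) - (-456)*(-14)/5) = -87533/(211 - 114 + 211*(56/5) - 114*56/5) = -87533/(211 - 114 + 11816/5 - 6384/5) = -87533/5917/5 = -87533*5/5917 = -437665/5917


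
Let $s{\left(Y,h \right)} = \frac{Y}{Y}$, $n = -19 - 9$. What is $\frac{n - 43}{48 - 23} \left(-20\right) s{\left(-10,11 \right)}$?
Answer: $\frac{284}{5} \approx 56.8$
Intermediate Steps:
$n = -28$ ($n = -19 - 9 = -28$)
$s{\left(Y,h \right)} = 1$
$\frac{n - 43}{48 - 23} \left(-20\right) s{\left(-10,11 \right)} = \frac{-28 - 43}{48 - 23} \left(-20\right) 1 = - \frac{71}{25} \left(-20\right) 1 = \left(-71\right) \frac{1}{25} \left(-20\right) 1 = \left(- \frac{71}{25}\right) \left(-20\right) 1 = \frac{284}{5} \cdot 1 = \frac{284}{5}$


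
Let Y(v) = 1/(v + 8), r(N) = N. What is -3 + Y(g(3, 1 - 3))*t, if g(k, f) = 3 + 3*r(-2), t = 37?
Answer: 22/5 ≈ 4.4000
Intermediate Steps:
g(k, f) = -3 (g(k, f) = 3 + 3*(-2) = 3 - 6 = -3)
Y(v) = 1/(8 + v)
-3 + Y(g(3, 1 - 3))*t = -3 + 37/(8 - 3) = -3 + 37/5 = 22/5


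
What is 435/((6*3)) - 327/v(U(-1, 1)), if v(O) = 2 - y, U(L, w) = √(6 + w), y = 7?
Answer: 2687/30 ≈ 89.567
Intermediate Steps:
v(O) = -5 (v(O) = 2 - 1*7 = 2 - 7 = -5)
435/((6*3)) - 327/v(U(-1, 1)) = 435/((6*3)) - 327/(-5) = 435/18 - 327*(-⅕) = 435*(1/18) + 327/5 = 145/6 + 327/5 = 2687/30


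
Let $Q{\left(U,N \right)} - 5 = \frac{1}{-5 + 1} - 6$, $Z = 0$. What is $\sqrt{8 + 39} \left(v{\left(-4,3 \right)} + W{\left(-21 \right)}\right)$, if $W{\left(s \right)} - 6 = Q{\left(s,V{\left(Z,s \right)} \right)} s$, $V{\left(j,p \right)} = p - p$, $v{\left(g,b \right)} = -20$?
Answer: $\frac{49 \sqrt{47}}{4} \approx 83.982$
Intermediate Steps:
$V{\left(j,p \right)} = 0$
$Q{\left(U,N \right)} = - \frac{5}{4}$ ($Q{\left(U,N \right)} = 5 + \left(\frac{1}{-5 + 1} - 6\right) = 5 - \left(6 - \frac{1}{-4}\right) = 5 - \frac{25}{4} = - \frac{5}{4}$)
$W{\left(s \right)} = 6 - \frac{5 s}{4}$
$\sqrt{8 + 39} \left(v{\left(-4,3 \right)} + W{\left(-21 \right)}\right) = \sqrt{8 + 39} \left(-20 + \left(6 - - \frac{105}{4}\right)\right) = \sqrt{47} \left(-20 + \left(6 + \frac{105}{4}\right)\right) = \sqrt{47} \left(-20 + \frac{129}{4}\right) = \sqrt{47} \cdot \frac{49}{4} = \frac{49 \sqrt{47}}{4}$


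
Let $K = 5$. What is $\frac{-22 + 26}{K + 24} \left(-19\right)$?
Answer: $- \frac{76}{29} \approx -2.6207$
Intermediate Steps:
$\frac{-22 + 26}{K + 24} \left(-19\right) = \frac{-22 + 26}{5 + 24} \left(-19\right) = \frac{4}{29} \left(-19\right) = - \frac{76}{29}$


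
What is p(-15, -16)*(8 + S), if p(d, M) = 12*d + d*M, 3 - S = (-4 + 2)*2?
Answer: 900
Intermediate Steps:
S = 7 (S = 3 - (-4 + 2)*2 = 3 - (-2)*2 = 3 - 1*(-4) = 3 + 4 = 7)
p(d, M) = 12*d + M*d
p(-15, -16)*(8 + S) = (-15*(12 - 16))*(8 + 7) = -15*(-4)*15 = 60*15 = 900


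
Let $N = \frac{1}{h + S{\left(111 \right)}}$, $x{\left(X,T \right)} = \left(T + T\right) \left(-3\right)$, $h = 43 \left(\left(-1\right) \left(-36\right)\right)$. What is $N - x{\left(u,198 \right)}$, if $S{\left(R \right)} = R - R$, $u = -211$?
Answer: $\frac{1839025}{1548} \approx 1188.0$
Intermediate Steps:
$h = 1548$ ($h = 43 \cdot 36 = 1548$)
$x{\left(X,T \right)} = - 6 T$ ($x{\left(X,T \right)} = 2 T \left(-3\right) = - 6 T$)
$S{\left(R \right)} = 0$
$N = \frac{1}{1548}$ ($N = \frac{1}{1548 + 0} = \frac{1}{1548} \approx 0.000646$)
$N - x{\left(u,198 \right)} = \frac{1}{1548} - \left(-6\right) 198 = \frac{1}{1548} - -1188 = \frac{1}{1548} + 1188 = \frac{1839025}{1548}$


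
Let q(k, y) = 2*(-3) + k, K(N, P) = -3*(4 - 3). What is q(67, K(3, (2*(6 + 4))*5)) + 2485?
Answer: 2546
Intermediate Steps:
K(N, P) = -3 (K(N, P) = -3*1 = -3)
q(k, y) = -6 + k
q(67, K(3, (2*(6 + 4))*5)) + 2485 = (-6 + 67) + 2485 = 61 + 2485 = 2546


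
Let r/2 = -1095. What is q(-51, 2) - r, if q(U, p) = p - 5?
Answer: 2187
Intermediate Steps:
r = -2190 (r = 2*(-1095) = -2190)
q(U, p) = -5 + p
q(-51, 2) - r = (-5 + 2) - 1*(-2190) = -3 + 2190 = 2187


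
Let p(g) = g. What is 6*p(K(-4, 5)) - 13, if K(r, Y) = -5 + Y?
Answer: -13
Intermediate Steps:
6*p(K(-4, 5)) - 13 = 6*(-5 + 5) - 13 = 6*0 - 13 = 0 - 13 = -13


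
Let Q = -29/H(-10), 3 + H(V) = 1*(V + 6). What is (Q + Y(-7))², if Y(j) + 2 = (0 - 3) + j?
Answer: 3025/49 ≈ 61.735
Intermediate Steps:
H(V) = 3 + V (H(V) = -3 + 1*(V + 6) = -3 + 1*(6 + V) = -3 + (6 + V) = 3 + V)
Q = 29/7 (Q = -29/(3 - 10) = -29/(-7) = -29*(-⅐) = 29/7 ≈ 4.1429)
Y(j) = -5 + j (Y(j) = -2 + ((0 - 3) + j) = -2 + (-3 + j) = -5 + j)
(Q + Y(-7))² = (29/7 + (-5 - 7))² = (29/7 - 12)² = (-55/7)² = 3025/49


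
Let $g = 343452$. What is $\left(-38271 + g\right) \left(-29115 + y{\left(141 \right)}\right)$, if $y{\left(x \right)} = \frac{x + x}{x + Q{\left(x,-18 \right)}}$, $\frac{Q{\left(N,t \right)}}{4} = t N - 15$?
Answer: $- \frac{3314236803441}{373} \approx -8.8854 \cdot 10^{9}$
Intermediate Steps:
$Q{\left(N,t \right)} = -60 + 4 N t$ ($Q{\left(N,t \right)} = 4 \left(t N - 15\right) = 4 \left(N t - 15\right) = 4 \left(-15 + N t\right) = -60 + 4 N t$)
$y{\left(x \right)} = \frac{2 x}{-60 - 71 x}$ ($y{\left(x \right)} = \frac{x + x}{x + \left(-60 + 4 x \left(-18\right)\right)} = \frac{2 x}{x - \left(60 + 72 x\right)} = \frac{2 x}{-60 - 71 x}$)
$\left(-38271 + g\right) \left(-29115 + y{\left(141 \right)}\right) = \left(-38271 + 343452\right) \left(-29115 + 2 \cdot 141 \frac{1}{-60 - 10011}\right) = 305181 \left(-29115 + 2 \cdot 141 \frac{1}{-60 - 10011}\right) = 305181 \left(-29115 + 2 \cdot 141 \frac{1}{-10071}\right) = 305181 \left(-29115 + 2 \cdot 141 \left(- \frac{1}{10071}\right)\right) = 305181 \left(-29115 - \frac{94}{3357}\right) = 305181 \left(- \frac{97739149}{3357}\right) = - \frac{3314236803441}{373}$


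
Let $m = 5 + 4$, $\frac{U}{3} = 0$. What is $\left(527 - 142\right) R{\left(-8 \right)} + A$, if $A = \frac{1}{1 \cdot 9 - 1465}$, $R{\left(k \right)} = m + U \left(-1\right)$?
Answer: $\frac{5045039}{1456} \approx 3465.0$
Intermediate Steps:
$U = 0$ ($U = 3 \cdot 0 = 0$)
$m = 9$
$R{\left(k \right)} = 9$ ($R{\left(k \right)} = 9 + 0 \left(-1\right) = 9 + 0 = 9$)
$A = - \frac{1}{1456}$ ($A = \frac{1}{9 - 1465} = \frac{1}{-1456} = - \frac{1}{1456} \approx -0.00068681$)
$\left(527 - 142\right) R{\left(-8 \right)} + A = \left(527 - 142\right) 9 - \frac{1}{1456} = 385 \cdot 9 - \frac{1}{1456} = 3465 - \frac{1}{1456} = \frac{5045039}{1456}$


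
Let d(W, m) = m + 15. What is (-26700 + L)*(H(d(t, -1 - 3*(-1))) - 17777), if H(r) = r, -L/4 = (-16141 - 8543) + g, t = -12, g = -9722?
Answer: -1970010240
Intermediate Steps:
d(W, m) = 15 + m
L = 137624 (L = -4*((-16141 - 8543) - 9722) = -4*(-24684 - 9722) = -4*(-34406) = 137624)
(-26700 + L)*(H(d(t, -1 - 3*(-1))) - 17777) = (-26700 + 137624)*((15 + (-1 - 3*(-1))) - 17777) = 110924*((15 + (-1 + 3)) - 17777) = 110924*((15 + 2) - 17777) = 110924*(17 - 17777) = 110924*(-17760) = -1970010240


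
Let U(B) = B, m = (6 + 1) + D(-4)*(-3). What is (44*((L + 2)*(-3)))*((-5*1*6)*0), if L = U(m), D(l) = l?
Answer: 0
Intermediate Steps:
m = 19 (m = (6 + 1) - 4*(-3) = 7 + 12 = 19)
L = 19
(44*((L + 2)*(-3)))*((-5*1*6)*0) = (44*((19 + 2)*(-3)))*((-5*1*6)*0) = (44*(21*(-3)))*(-5*6*0) = (44*(-63))*(-30*0) = -2772*0 = 0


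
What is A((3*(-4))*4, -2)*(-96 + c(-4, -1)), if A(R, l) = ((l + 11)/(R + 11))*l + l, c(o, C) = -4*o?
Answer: 4480/37 ≈ 121.08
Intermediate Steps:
A(R, l) = l + l*(11 + l)/(11 + R) (A(R, l) = ((11 + l)/(11 + R))*l + l = l*(11 + l)/(11 + R) + l = l + l*(11 + l)/(11 + R))
A((3*(-4))*4, -2)*(-96 + c(-4, -1)) = (-2*(22 + (3*(-4))*4 - 2)/(11 + (3*(-4))*4))*(-96 - 4*(-4)) = (-2*(22 - 12*4 - 2)/(11 - 12*4))*(-96 + 16) = -2*(22 - 48 - 2)/(11 - 48)*(-80) = -2*(-28)/(-37)*(-80) = -2*(-1/37)*(-28)*(-80) = -56/37*(-80) = 4480/37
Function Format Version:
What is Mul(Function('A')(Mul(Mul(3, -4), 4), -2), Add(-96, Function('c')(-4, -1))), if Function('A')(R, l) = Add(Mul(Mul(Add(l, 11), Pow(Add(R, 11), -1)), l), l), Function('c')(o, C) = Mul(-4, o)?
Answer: Rational(4480, 37) ≈ 121.08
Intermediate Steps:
Function('A')(R, l) = Add(l, Mul(l, Pow(Add(11, R), -1), Add(11, l))) (Function('A')(R, l) = Add(Mul(Mul(Add(11, l), Pow(Add(11, R), -1)), l), l) = Add(Mul(Mul(Pow(Add(11, R), -1), Add(11, l)), l), l) = Add(Mul(l, Pow(Add(11, R), -1), Add(11, l)), l) = Add(l, Mul(l, Pow(Add(11, R), -1), Add(11, l))))
Mul(Function('A')(Mul(Mul(3, -4), 4), -2), Add(-96, Function('c')(-4, -1))) = Mul(Mul(-2, Pow(Add(11, Mul(Mul(3, -4), 4)), -1), Add(22, Mul(Mul(3, -4), 4), -2)), Add(-96, Mul(-4, -4))) = Mul(Mul(-2, Pow(Add(11, Mul(-12, 4)), -1), Add(22, Mul(-12, 4), -2)), Add(-96, 16)) = Mul(Mul(-2, Pow(Add(11, -48), -1), Add(22, -48, -2)), -80) = Mul(Mul(-2, Pow(-37, -1), -28), -80) = Mul(Mul(-2, Rational(-1, 37), -28), -80) = Mul(Rational(-56, 37), -80) = Rational(4480, 37)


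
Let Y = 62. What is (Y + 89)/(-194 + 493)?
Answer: 151/299 ≈ 0.50502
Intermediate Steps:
(Y + 89)/(-194 + 493) = (62 + 89)/(-194 + 493) = 151/299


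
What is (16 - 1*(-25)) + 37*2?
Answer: 115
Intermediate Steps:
(16 - 1*(-25)) + 37*2 = (16 + 25) + 74 = 41 + 74 = 115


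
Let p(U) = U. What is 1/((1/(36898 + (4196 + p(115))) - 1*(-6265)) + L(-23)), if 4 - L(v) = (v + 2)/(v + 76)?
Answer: 2184077/13692844155 ≈ 0.00015951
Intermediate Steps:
L(v) = 4 - (2 + v)/(76 + v) (L(v) = 4 - (v + 2)/(v + 76) = 4 - (2 + v)/(76 + v))
1/((1/(36898 + (4196 + p(115))) - 1*(-6265)) + L(-23)) = 1/((1/(36898 + (4196 + 115)) - 1*(-6265)) + (302 + 3*(-23))/(76 - 23)) = 1/((1/(36898 + 4311) + 6265) + (302 - 69)/53) = 1/((1/41209 + 6265) + (1/53)*233) = 1/((1/41209 + 6265) + 233/53) = 1/(258174386/41209 + 233/53) = 1/(13692844155/2184077) = 2184077/13692844155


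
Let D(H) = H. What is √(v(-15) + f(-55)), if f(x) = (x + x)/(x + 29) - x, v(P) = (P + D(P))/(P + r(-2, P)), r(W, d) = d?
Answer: 3*√1131/13 ≈ 7.7608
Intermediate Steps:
v(P) = 1 (v(P) = (P + P)/(P + P) = (2*P)/((2*P)) = (2*P)*(1/(2*P)) = 1)
f(x) = -x + 2*x/(29 + x) (f(x) = (2*x)/(29 + x) - x = 2*x/(29 + x) - x = -x + 2*x/(29 + x))
√(v(-15) + f(-55)) = √(1 - 1*(-55)*(27 - 55)/(29 - 55)) = √(1 - 1*(-55)*(-28)/(-26)) = √(1 - 1*(-55)*(-1/26)*(-28)) = √(1 + 770/13) = √(783/13) = 3*√1131/13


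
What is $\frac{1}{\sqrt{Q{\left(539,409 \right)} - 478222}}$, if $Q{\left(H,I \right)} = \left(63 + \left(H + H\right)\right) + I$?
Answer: $- \frac{i \sqrt{38}}{4256} \approx - 0.0014484 i$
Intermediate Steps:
$Q{\left(H,I \right)} = 63 + I + 2 H$ ($Q{\left(H,I \right)} = \left(63 + 2 H\right) + I = 63 + I + 2 H$)
$\frac{1}{\sqrt{Q{\left(539,409 \right)} - 478222}} = \frac{1}{\sqrt{\left(63 + 409 + 2 \cdot 539\right) - 478222}} = \frac{1}{\sqrt{\left(63 + 409 + 1078\right) - 478222}} = \frac{1}{\sqrt{1550 - 478222}} = \frac{1}{\sqrt{-476672}} = \frac{1}{112 i \sqrt{38}} = - \frac{i \sqrt{38}}{4256}$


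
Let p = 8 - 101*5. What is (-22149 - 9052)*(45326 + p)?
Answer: -1398709629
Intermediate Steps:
p = -497 (p = 8 - 505 = -497)
(-22149 - 9052)*(45326 + p) = (-22149 - 9052)*(45326 - 497) = -31201*44829 = -1398709629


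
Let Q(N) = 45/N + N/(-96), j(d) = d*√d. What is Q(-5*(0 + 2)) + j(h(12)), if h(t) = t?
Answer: -211/48 + 24*√3 ≈ 37.173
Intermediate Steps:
j(d) = d^(3/2)
Q(N) = 45/N - N/96 (Q(N) = 45/N + N*(-1/96) = 45/N - N/96)
Q(-5*(0 + 2)) + j(h(12)) = (45/((-5*(0 + 2))) - (-5)*(0 + 2)/96) + 12^(3/2) = (45/((-5*2)) - (-5)*2/96) + 24*√3 = (45/(-10) - 1/96*(-10)) + 24*√3 = (45*(-⅒) + 5/48) + 24*√3 = (-9/2 + 5/48) + 24*√3 = -211/48 + 24*√3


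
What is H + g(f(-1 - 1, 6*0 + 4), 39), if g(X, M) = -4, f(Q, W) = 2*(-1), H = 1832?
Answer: 1828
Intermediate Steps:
f(Q, W) = -2
H + g(f(-1 - 1, 6*0 + 4), 39) = 1832 - 4 = 1828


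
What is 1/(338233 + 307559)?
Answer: 1/645792 ≈ 1.5485e-6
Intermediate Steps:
1/(338233 + 307559) = 1/645792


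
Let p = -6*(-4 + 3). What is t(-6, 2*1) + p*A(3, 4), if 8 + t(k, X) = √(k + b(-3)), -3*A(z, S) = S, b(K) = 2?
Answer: -16 + 2*I ≈ -16.0 + 2.0*I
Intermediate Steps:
A(z, S) = -S/3
p = 6 (p = -6*(-1) = 6)
t(k, X) = -8 + √(2 + k) (t(k, X) = -8 + √(k + 2) = -8 + √(2 + k))
t(-6, 2*1) + p*A(3, 4) = (-8 + √(2 - 6)) + 6*(-⅓*4) = (-8 + √(-4)) + 6*(-4/3) = (-8 + 2*I) - 8 = -16 + 2*I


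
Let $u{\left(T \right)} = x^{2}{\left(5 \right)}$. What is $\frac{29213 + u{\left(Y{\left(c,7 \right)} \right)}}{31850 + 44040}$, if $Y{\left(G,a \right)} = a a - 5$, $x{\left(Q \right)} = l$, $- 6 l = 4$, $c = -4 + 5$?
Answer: $\frac{262921}{683010} \approx 0.38494$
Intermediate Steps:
$c = 1$
$l = - \frac{2}{3}$ ($l = \left(- \frac{1}{6}\right) 4 = - \frac{2}{3} \approx -0.66667$)
$x{\left(Q \right)} = - \frac{2}{3}$
$Y{\left(G,a \right)} = -5 + a^{2}$ ($Y{\left(G,a \right)} = a^{2} - 5 = -5 + a^{2}$)
$u{\left(T \right)} = \frac{4}{9}$ ($u{\left(T \right)} = \left(- \frac{2}{3}\right)^{2} = \frac{4}{9}$)
$\frac{29213 + u{\left(Y{\left(c,7 \right)} \right)}}{31850 + 44040} = \frac{29213 + \frac{4}{9}}{31850 + 44040} = \frac{262921}{9 \cdot 75890} = \frac{262921}{9} \cdot \frac{1}{75890} = \frac{262921}{683010}$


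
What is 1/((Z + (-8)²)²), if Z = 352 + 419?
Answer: 1/697225 ≈ 1.4343e-6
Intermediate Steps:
Z = 771
1/((Z + (-8)²)²) = 1/((771 + (-8)²)²) = 1/((771 + 64)²) = 1/(835²) = 1/697225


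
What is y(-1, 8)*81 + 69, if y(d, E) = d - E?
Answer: -660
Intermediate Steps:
y(-1, 8)*81 + 69 = (-1 - 1*8)*81 + 69 = (-1 - 8)*81 + 69 = -9*81 + 69 = -729 + 69 = -660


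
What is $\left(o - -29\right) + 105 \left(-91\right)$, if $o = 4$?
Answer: $-9522$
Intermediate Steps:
$\left(o - -29\right) + 105 \left(-91\right) = \left(4 - -29\right) + 105 \left(-91\right) = \left(4 + 29\right) - 9555 = 33 - 9555 = -9522$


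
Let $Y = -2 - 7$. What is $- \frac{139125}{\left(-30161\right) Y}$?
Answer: $- \frac{46375}{90483} \approx -0.51253$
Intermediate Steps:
$Y = -9$ ($Y = -2 - 7 = -9$)
$- \frac{139125}{\left(-30161\right) Y} = - \frac{139125}{\left(-30161\right) \left(-9\right)} = - \frac{139125}{271449} = \left(-139125\right) \frac{1}{271449} = - \frac{46375}{90483}$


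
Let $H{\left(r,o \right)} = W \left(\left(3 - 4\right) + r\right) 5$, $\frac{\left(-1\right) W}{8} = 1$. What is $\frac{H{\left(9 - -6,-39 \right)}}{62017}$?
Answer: $- \frac{560}{62017} \approx -0.0090298$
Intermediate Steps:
$W = -8$ ($W = \left(-8\right) 1 = -8$)
$H{\left(r,o \right)} = 40 - 40 r$ ($H{\left(r,o \right)} = - 8 \left(\left(3 - 4\right) + r\right) 5 = - 8 \left(-1 + r\right) 5 = \left(8 - 8 r\right) 5 = 40 - 40 r$)
$\frac{H{\left(9 - -6,-39 \right)}}{62017} = \frac{40 - 40 \left(9 - -6\right)}{62017} = \left(40 - 40 \left(9 + 6\right)\right) \frac{1}{62017} = \left(40 - 600\right) \frac{1}{62017} = \left(-560\right) \frac{1}{62017} = - \frac{560}{62017}$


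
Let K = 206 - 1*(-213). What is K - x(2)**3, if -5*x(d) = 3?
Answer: 52402/125 ≈ 419.22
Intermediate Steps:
x(d) = -3/5 (x(d) = -1/5*3 = -3/5)
K = 419 (K = 206 + 213 = 419)
K - x(2)**3 = 419 - (-3/5)**3 = 419 - 1*(-27/125) = 419 + 27/125 = 52402/125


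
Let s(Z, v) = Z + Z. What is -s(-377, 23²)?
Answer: 754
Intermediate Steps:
s(Z, v) = 2*Z
-s(-377, 23²) = -2*(-377) = -1*(-754) = 754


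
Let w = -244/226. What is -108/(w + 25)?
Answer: -4068/901 ≈ -4.5150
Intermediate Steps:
w = -122/113 (w = -244*1/226 = -122/113 ≈ -1.0796)
-108/(w + 25) = -108/(-122/113 + 25) = -108/(2703/113) = (113/2703)*(-108) = -4068/901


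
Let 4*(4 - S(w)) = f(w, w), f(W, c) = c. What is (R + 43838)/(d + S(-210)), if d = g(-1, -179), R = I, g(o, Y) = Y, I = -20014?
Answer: -47648/245 ≈ -194.48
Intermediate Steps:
S(w) = 4 - w/4
R = -20014
d = -179
(R + 43838)/(d + S(-210)) = (-20014 + 43838)/(-179 + (4 - ¼*(-210))) = 23824/(-179 + (4 + 105/2)) = 23824/(-179 + 113/2) = 23824/(-245/2) = 23824*(-2/245) = -47648/245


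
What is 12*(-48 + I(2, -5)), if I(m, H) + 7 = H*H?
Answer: -360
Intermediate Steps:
I(m, H) = -7 + H² (I(m, H) = -7 + H*H = -7 + H²)
12*(-48 + I(2, -5)) = 12*(-48 + (-7 + (-5)²)) = 12*(-48 + (-7 + 25)) = 12*(-48 + 18) = 12*(-30) = -360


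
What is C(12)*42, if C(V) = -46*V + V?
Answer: -22680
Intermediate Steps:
C(V) = -45*V
C(12)*42 = -45*12*42 = -540*42 = -22680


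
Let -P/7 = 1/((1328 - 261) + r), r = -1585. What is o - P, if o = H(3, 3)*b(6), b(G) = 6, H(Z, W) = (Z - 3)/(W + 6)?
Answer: -1/74 ≈ -0.013514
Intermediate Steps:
H(Z, W) = (-3 + Z)/(6 + W)
o = 0 (o = ((-3 + 3)/(6 + 3))*6 = (0/9)*6 = ((⅑)*0)*6 = 0*6 = 0)
P = 1/74 (P = -7/((1328 - 261) - 1585) = -7/(1067 - 1585) = -7/(-518) = -7*(-1/518) = 1/74 ≈ 0.013514)
o - P = 0 - 1*1/74 = 0 - 1/74 = -1/74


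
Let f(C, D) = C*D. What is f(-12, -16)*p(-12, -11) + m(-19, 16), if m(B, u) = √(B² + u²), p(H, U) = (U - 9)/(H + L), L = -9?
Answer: 1280/7 + √617 ≈ 207.70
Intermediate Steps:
p(H, U) = (-9 + U)/(-9 + H) (p(H, U) = (U - 9)/(H - 9) = (-9 + U)/(-9 + H))
f(-12, -16)*p(-12, -11) + m(-19, 16) = (-12*(-16))*((-9 - 11)/(-9 - 12)) + √((-19)² + 16²) = 192*(-20/(-21)) + √(361 + 256) = 192*(-1/21*(-20)) + √617 = 192*(20/21) + √617 = 1280/7 + √617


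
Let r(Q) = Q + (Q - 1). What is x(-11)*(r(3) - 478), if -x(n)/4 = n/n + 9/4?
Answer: 6149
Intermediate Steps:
r(Q) = -1 + 2*Q (r(Q) = Q + (-1 + Q) = -1 + 2*Q)
x(n) = -13 (x(n) = -4*(n/n + 9/4) = -4*(1 + 9*(1/4)) = -4*(1 + 9/4) = -4*13/4 = -13)
x(-11)*(r(3) - 478) = -13*((-1 + 2*3) - 478) = -13*((-1 + 6) - 478) = -13*(5 - 478) = -13*(-473) = 6149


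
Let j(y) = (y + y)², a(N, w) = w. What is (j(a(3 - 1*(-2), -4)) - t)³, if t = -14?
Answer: 474552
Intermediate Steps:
j(y) = 4*y² (j(y) = (2*y)² = 4*y²)
(j(a(3 - 1*(-2), -4)) - t)³ = (4*(-4)² - 1*(-14))³ = (4*16 + 14)³ = (64 + 14)³ = 78³ = 474552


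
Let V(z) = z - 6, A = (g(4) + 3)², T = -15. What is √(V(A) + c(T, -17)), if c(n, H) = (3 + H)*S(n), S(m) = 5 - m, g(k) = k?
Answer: I*√237 ≈ 15.395*I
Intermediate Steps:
c(n, H) = (3 + H)*(5 - n)
A = 49 (A = (4 + 3)² = 7² = 49)
V(z) = -6 + z
√(V(A) + c(T, -17)) = √((-6 + 49) - (-5 - 15)*(3 - 17)) = √(43 - 1*(-20)*(-14)) = √(43 - 280) = √(-237) = I*√237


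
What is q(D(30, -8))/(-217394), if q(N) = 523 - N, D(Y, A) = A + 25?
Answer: -253/108697 ≈ -0.0023276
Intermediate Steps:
D(Y, A) = 25 + A
q(D(30, -8))/(-217394) = (523 - (25 - 8))/(-217394) = (523 - 1*17)*(-1/217394) = (523 - 17)*(-1/217394) = 506*(-1/217394) = -253/108697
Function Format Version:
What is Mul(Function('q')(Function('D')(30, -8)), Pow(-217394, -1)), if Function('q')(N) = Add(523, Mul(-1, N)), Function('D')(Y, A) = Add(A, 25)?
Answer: Rational(-253, 108697) ≈ -0.0023276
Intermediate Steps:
Function('D')(Y, A) = Add(25, A)
Mul(Function('q')(Function('D')(30, -8)), Pow(-217394, -1)) = Mul(Add(523, Mul(-1, Add(25, -8))), Pow(-217394, -1)) = Mul(Add(523, Mul(-1, 17)), Rational(-1, 217394)) = Mul(Add(523, -17), Rational(-1, 217394)) = Mul(506, Rational(-1, 217394)) = Rational(-253, 108697)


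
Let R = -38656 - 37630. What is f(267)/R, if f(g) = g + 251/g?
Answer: -5110/1454883 ≈ -0.0035123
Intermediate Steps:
R = -76286
f(267)/R = (267 + 251/267)/(-76286) = (267 + 251*(1/267))*(-1/76286) = (267 + 251/267)*(-1/76286) = (71540/267)*(-1/76286) = -5110/1454883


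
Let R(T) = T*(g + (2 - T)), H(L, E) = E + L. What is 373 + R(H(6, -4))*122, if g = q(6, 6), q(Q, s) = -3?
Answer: -359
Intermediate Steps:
g = -3
R(T) = T*(-1 - T) (R(T) = T*(-3 + (2 - T)) = T*(-1 - T))
373 + R(H(6, -4))*122 = 373 - (-4 + 6)*(1 + (-4 + 6))*122 = 373 - 1*2*(1 + 2)*122 = 373 - 1*2*3*122 = 373 - 6*122 = 373 - 732 = -359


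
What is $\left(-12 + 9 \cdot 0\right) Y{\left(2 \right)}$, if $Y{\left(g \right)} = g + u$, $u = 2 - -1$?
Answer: $-60$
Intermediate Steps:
$u = 3$ ($u = 2 + 1 = 3$)
$Y{\left(g \right)} = 3 + g$ ($Y{\left(g \right)} = g + 3 = 3 + g$)
$\left(-12 + 9 \cdot 0\right) Y{\left(2 \right)} = \left(-12 + 9 \cdot 0\right) \left(3 + 2\right) = \left(-12 + 0\right) 5 = \left(-12\right) 5 = -60$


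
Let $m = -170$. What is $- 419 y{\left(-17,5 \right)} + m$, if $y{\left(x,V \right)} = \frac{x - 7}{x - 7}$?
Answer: $-589$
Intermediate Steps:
$y{\left(x,V \right)} = 1$ ($y{\left(x,V \right)} = \frac{-7 + x}{-7 + x} = 1$)
$- 419 y{\left(-17,5 \right)} + m = \left(-419\right) 1 - 170 = -419 - 170 = -589$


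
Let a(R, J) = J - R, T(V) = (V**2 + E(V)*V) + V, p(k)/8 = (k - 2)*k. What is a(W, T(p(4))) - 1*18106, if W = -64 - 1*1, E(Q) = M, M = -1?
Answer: -13945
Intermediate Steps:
E(Q) = -1
W = -65 (W = -64 - 1 = -65)
p(k) = 8*k*(-2 + k) (p(k) = 8*((k - 2)*k) = 8*((-2 + k)*k) = 8*(k*(-2 + k)) = 8*k*(-2 + k))
T(V) = V**2 (T(V) = (V**2 - V) + V = V**2)
a(W, T(p(4))) - 1*18106 = ((8*4*(-2 + 4))**2 - 1*(-65)) - 1*18106 = ((8*4*2)**2 + 65) - 18106 = (64**2 + 65) - 18106 = (4096 + 65) - 18106 = 4161 - 18106 = -13945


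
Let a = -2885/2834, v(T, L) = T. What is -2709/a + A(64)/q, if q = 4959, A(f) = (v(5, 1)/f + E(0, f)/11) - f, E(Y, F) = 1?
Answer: 2978043301819/1119103040 ≈ 2661.1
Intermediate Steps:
a = -2885/2834 (a = -2885*1/2834 = -2885/2834 ≈ -1.0180)
A(f) = 1/11 - f + 5/f (A(f) = (5/f + 1/11) - f = (1/11 + 5/f) - f = 1/11 - f + 5/f)
-2709/a + A(64)/q = -2709/(-2885/2834) + (1/11 - 1*64 + 5/64)/4959 = -2709*(-2834/2885) + (1/11 - 64 + 5*(1/64))*(1/4959) = 7677306/2885 + (1/11 - 64 + 5/64)*(1/4959) = 7677306/2885 - 44937/704*1/4959 = 7677306/2885 - 4993/387904 = 2978043301819/1119103040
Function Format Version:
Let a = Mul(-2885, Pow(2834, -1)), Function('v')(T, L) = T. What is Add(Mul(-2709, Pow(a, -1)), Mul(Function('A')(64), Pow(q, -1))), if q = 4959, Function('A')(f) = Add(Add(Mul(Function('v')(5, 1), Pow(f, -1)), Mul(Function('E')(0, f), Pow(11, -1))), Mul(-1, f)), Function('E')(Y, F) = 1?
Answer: Rational(2978043301819, 1119103040) ≈ 2661.1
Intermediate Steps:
a = Rational(-2885, 2834) (a = Mul(-2885, Rational(1, 2834)) = Rational(-2885, 2834) ≈ -1.0180)
Function('A')(f) = Add(Rational(1, 11), Mul(-1, f), Mul(5, Pow(f, -1))) (Function('A')(f) = Add(Add(Mul(5, Pow(f, -1)), Mul(1, Pow(11, -1))), Mul(-1, f)) = Add(Add(Mul(5, Pow(f, -1)), Mul(1, Rational(1, 11))), Mul(-1, f)) = Add(Add(Mul(5, Pow(f, -1)), Rational(1, 11)), Mul(-1, f)) = Add(Add(Rational(1, 11), Mul(5, Pow(f, -1))), Mul(-1, f)) = Add(Rational(1, 11), Mul(-1, f), Mul(5, Pow(f, -1))))
Add(Mul(-2709, Pow(a, -1)), Mul(Function('A')(64), Pow(q, -1))) = Add(Mul(-2709, Pow(Rational(-2885, 2834), -1)), Mul(Add(Rational(1, 11), Mul(-1, 64), Mul(5, Pow(64, -1))), Pow(4959, -1))) = Add(Mul(-2709, Rational(-2834, 2885)), Mul(Add(Rational(1, 11), -64, Mul(5, Rational(1, 64))), Rational(1, 4959))) = Add(Rational(7677306, 2885), Mul(Add(Rational(1, 11), -64, Rational(5, 64)), Rational(1, 4959))) = Add(Rational(7677306, 2885), Mul(Rational(-44937, 704), Rational(1, 4959))) = Add(Rational(7677306, 2885), Rational(-4993, 387904)) = Rational(2978043301819, 1119103040)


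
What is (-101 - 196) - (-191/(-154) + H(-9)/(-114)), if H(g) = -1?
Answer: -1309015/4389 ≈ -298.25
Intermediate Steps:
(-101 - 196) - (-191/(-154) + H(-9)/(-114)) = (-101 - 196) - (-191/(-154) - 1/(-114)) = -297 - (-191*(-1/154) - 1*(-1/114)) = -297 - (191/154 + 1/114) = -297 - 1*5482/4389 = -297 - 5482/4389 = -1309015/4389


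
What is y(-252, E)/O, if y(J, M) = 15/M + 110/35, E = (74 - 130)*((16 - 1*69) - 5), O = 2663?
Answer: 10223/8649424 ≈ 0.0011819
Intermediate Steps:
E = 3248 (E = -56*((16 - 69) - 5) = -56*(-53 - 5) = -56*(-58) = 3248)
y(J, M) = 22/7 + 15/M (y(J, M) = 15/M + 110*(1/35) = 15/M + 22/7 = 22/7 + 15/M)
y(-252, E)/O = (22/7 + 15/3248)/2663 = (22/7 + 15*(1/3248))*(1/2663) = (22/7 + 15/3248)*(1/2663) = (10223/3248)*(1/2663) = 10223/8649424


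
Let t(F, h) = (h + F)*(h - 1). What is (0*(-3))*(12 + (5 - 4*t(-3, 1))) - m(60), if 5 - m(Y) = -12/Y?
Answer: -26/5 ≈ -5.2000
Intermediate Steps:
m(Y) = 5 + 12/Y (m(Y) = 5 - (-12)/Y = 5 + 12/Y)
t(F, h) = (-1 + h)*(F + h) (t(F, h) = (F + h)*(-1 + h) = (-1 + h)*(F + h))
(0*(-3))*(12 + (5 - 4*t(-3, 1))) - m(60) = (0*(-3))*(12 + (5 - 4*(1² - 1*(-3) - 1*1 - 3*1))) - (5 + 12/60) = 0*(12 + (5 - 4*(1 + 3 - 1 - 3))) - (5 + 12*(1/60)) = 0*(12 + (5 - 4*0)) - (5 + ⅕) = 0*(12 + (5 + 0)) - 1*26/5 = 0*(12 + 5) - 26/5 = 0*17 - 26/5 = 0 - 26/5 = -26/5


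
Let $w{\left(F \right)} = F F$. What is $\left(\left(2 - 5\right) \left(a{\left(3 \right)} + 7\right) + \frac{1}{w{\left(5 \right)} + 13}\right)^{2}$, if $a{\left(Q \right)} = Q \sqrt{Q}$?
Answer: $\frac{986101}{1444} + \frac{7173 \sqrt{3}}{19} \approx 1336.8$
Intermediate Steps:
$w{\left(F \right)} = F^{2}$
$a{\left(Q \right)} = Q^{\frac{3}{2}}$
$\left(\left(2 - 5\right) \left(a{\left(3 \right)} + 7\right) + \frac{1}{w{\left(5 \right)} + 13}\right)^{2} = \left(\left(2 - 5\right) \left(3^{\frac{3}{2}} + 7\right) + \frac{1}{5^{2} + 13}\right)^{2} = \left(- 3 \left(3 \sqrt{3} + 7\right) + \frac{1}{25 + 13}\right)^{2} = \left(- 3 \left(7 + 3 \sqrt{3}\right) + \frac{1}{38}\right)^{2} = \left(\left(-21 - 9 \sqrt{3}\right) + \frac{1}{38}\right)^{2} = \left(- \frac{797}{38} - 9 \sqrt{3}\right)^{2}$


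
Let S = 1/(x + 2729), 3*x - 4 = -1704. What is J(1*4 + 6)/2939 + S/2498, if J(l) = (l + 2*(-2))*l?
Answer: 972280377/47625101914 ≈ 0.020415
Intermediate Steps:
x = -1700/3 (x = 4/3 + (⅓)*(-1704) = 4/3 - 568 = -1700/3 ≈ -566.67)
J(l) = l*(-4 + l) (J(l) = (l - 4)*l = (-4 + l)*l = l*(-4 + l))
S = 3/6487 (S = 1/(-1700/3 + 2729) = 1/(6487/3) = 3/6487 ≈ 0.00046246)
J(1*4 + 6)/2939 + S/2498 = ((1*4 + 6)*(-4 + (1*4 + 6)))/2939 + (3/6487)/2498 = ((4 + 6)*(-4 + (4 + 6)))*(1/2939) + (3/6487)*(1/2498) = (10*(-4 + 10))*(1/2939) + 3/16204526 = (10*6)*(1/2939) + 3/16204526 = 60*(1/2939) + 3/16204526 = 60/2939 + 3/16204526 = 972280377/47625101914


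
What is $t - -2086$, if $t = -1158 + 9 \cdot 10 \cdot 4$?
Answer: $1288$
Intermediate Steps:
$t = -798$ ($t = -1158 + 90 \cdot 4 = -1158 + 360 = -798$)
$t - -2086 = -798 - -2086 = -798 + 2086 = 1288$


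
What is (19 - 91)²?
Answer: 5184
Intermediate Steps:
(19 - 91)² = (-72)² = 5184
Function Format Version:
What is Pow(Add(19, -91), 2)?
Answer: 5184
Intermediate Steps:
Pow(Add(19, -91), 2) = Pow(-72, 2) = 5184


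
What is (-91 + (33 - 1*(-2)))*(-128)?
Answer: 7168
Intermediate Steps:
(-91 + (33 - 1*(-2)))*(-128) = (-91 + (33 + 2))*(-128) = (-91 + 35)*(-128) = -56*(-128) = 7168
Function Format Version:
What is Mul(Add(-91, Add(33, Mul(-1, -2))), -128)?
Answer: 7168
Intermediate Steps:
Mul(Add(-91, Add(33, Mul(-1, -2))), -128) = Mul(Add(-91, Add(33, 2)), -128) = Mul(Add(-91, 35), -128) = Mul(-56, -128) = 7168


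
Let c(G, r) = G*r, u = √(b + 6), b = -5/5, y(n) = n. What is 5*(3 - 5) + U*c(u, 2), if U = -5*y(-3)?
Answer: -10 + 30*√5 ≈ 57.082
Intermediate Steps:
b = -1 (b = -5*⅕ = -1)
u = √5 (u = √(-1 + 6) = √5 ≈ 2.2361)
U = 15 (U = -5*(-3) = 15)
5*(3 - 5) + U*c(u, 2) = 5*(3 - 5) + 15*(√5*2) = 5*(-2) + 15*(2*√5) = -10 + 30*√5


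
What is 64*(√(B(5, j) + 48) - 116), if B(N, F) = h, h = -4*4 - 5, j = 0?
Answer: -7424 + 192*√3 ≈ -7091.4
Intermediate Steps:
h = -21 (h = -16 - 5 = -21)
B(N, F) = -21
64*(√(B(5, j) + 48) - 116) = 64*(√(-21 + 48) - 116) = 64*(√27 - 116) = 64*(3*√3 - 116) = 64*(-116 + 3*√3) = -7424 + 192*√3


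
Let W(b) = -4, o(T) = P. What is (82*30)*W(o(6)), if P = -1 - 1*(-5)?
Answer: -9840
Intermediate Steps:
P = 4 (P = -1 + 5 = 4)
o(T) = 4
(82*30)*W(o(6)) = (82*30)*(-4) = 2460*(-4) = -9840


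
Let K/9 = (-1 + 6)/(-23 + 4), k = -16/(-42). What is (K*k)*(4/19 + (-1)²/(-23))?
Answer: -8760/58121 ≈ -0.15072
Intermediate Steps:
k = 8/21 (k = -16*(-1/42) = 8/21 ≈ 0.38095)
K = -45/19 (K = 9*((-1 + 6)/(-23 + 4)) = 9*(5/(-19)) = 9*(5*(-1/19)) = 9*(-5/19) = -45/19 ≈ -2.3684)
(K*k)*(4/19 + (-1)²/(-23)) = (-45/19*8/21)*(4/19 + (-1)²/(-23)) = -120*(4*(1/19) + 1*(-1/23))/133 = -120*(4/19 - 1/23)/133 = -120/133*73/437 = -8760/58121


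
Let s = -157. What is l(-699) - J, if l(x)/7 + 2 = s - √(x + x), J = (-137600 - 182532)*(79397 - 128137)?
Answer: -15603234793 - 7*I*√1398 ≈ -1.5603e+10 - 261.73*I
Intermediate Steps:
J = 15603233680 (J = -320132*(-48740) = 15603233680)
l(x) = -1113 - 7*√2*√x (l(x) = -14 + 7*(-157 - √(x + x)) = -14 + 7*(-157 - √(2*x)) = -14 + 7*(-157 - √2*√x) = -14 + (-1099 - 7*√2*√x) = -1113 - 7*√2*√x)
l(-699) - J = (-1113 - 7*√2*√(-699)) - 1*15603233680 = (-1113 - 7*√2*I*√699) - 15603233680 = (-1113 - 7*I*√1398) - 15603233680 = -15603234793 - 7*I*√1398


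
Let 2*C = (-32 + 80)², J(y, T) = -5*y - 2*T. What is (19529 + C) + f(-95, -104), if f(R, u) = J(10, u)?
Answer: 20839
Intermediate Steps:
f(R, u) = -50 - 2*u (f(R, u) = -5*10 - 2*u = -50 - 2*u)
C = 1152 (C = (-32 + 80)²/2 = (½)*48² = (½)*2304 = 1152)
(19529 + C) + f(-95, -104) = (19529 + 1152) + (-50 - 2*(-104)) = 20681 + (-50 + 208) = 20681 + 158 = 20839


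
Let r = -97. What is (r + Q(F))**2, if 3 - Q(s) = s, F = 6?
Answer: 10000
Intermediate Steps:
Q(s) = 3 - s
(r + Q(F))**2 = (-97 + (3 - 1*6))**2 = (-97 + (3 - 6))**2 = (-97 - 3)**2 = (-100)**2 = 10000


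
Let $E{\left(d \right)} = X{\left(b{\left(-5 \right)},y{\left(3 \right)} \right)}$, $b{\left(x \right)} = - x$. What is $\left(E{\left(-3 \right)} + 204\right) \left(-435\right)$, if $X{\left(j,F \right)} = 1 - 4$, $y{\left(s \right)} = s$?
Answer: $-87435$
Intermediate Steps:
$X{\left(j,F \right)} = -3$
$E{\left(d \right)} = -3$
$\left(E{\left(-3 \right)} + 204\right) \left(-435\right) = \left(-3 + 204\right) \left(-435\right) = 201 \left(-435\right) = -87435$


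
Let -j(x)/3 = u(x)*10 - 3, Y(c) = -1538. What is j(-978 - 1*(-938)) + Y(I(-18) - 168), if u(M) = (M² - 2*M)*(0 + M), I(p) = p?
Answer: 2014471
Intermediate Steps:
u(M) = M*(M² - 2*M) (u(M) = (M² - 2*M)*M = M*(M² - 2*M))
j(x) = 9 - 30*x²*(-2 + x) (j(x) = -3*((x²*(-2 + x))*10 - 3) = -3*(10*x²*(-2 + x) - 3) = -3*(-3 + 10*x²*(-2 + x)) = 9 - 30*x²*(-2 + x))
j(-978 - 1*(-938)) + Y(I(-18) - 168) = (9 + 30*(-978 - 1*(-938))²*(2 - (-978 - 1*(-938)))) - 1538 = (9 + 30*(-978 + 938)²*(2 - (-978 + 938))) - 1538 = (9 + 30*(-40)²*(2 - 1*(-40))) - 1538 = (9 + 30*1600*(2 + 40)) - 1538 = (9 + 30*1600*42) - 1538 = (9 + 2016000) - 1538 = 2016009 - 1538 = 2014471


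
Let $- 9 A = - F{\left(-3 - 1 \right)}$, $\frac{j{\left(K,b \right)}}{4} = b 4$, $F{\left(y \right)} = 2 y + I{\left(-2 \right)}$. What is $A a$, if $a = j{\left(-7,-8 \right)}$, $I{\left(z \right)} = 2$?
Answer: $\frac{256}{3} \approx 85.333$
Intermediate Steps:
$F{\left(y \right)} = 2 + 2 y$ ($F{\left(y \right)} = 2 y + 2 = 2 + 2 y$)
$j{\left(K,b \right)} = 16 b$ ($j{\left(K,b \right)} = 4 b 4 = 4 \cdot 4 b = 16 b$)
$a = -128$ ($a = 16 \left(-8\right) = -128$)
$A = - \frac{2}{3}$ ($A = - \frac{\left(-1\right) \left(2 + 2 \left(-3 - 1\right)\right)}{9} = - \frac{\left(-1\right) \left(2 + 2 \left(-4\right)\right)}{9} = - \frac{\left(-1\right) \left(2 - 8\right)}{9} = - \frac{\left(-1\right) \left(-6\right)}{9} = \left(- \frac{1}{9}\right) 6 = - \frac{2}{3} \approx -0.66667$)
$A a = \left(- \frac{2}{3}\right) \left(-128\right) = \frac{256}{3}$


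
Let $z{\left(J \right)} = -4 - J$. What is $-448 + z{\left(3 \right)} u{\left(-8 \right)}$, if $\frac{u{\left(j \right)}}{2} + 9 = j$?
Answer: $-210$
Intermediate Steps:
$u{\left(j \right)} = -18 + 2 j$
$-448 + z{\left(3 \right)} u{\left(-8 \right)} = -448 + \left(-4 - 3\right) \left(-18 + 2 \left(-8\right)\right) = -448 + \left(-4 - 3\right) \left(-18 - 16\right) = -448 - -238 = -448 + 238 = -210$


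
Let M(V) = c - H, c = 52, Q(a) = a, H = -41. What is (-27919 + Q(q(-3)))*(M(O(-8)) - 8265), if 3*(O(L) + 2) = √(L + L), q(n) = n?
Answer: 228178584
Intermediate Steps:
O(L) = -2 + √2*√L/3 (O(L) = -2 + √(L + L)/3 = -2 + √(2*L)/3 = -2 + (√2*√L)/3 = -2 + √2*√L/3)
M(V) = 93 (M(V) = 52 - 1*(-41) = 52 + 41 = 93)
(-27919 + Q(q(-3)))*(M(O(-8)) - 8265) = (-27919 - 3)*(93 - 8265) = -27922*(-8172) = 228178584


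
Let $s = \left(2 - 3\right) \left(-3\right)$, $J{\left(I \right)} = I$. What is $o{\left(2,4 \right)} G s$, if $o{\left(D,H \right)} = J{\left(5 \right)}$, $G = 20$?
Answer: $300$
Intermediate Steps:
$o{\left(D,H \right)} = 5$
$s = 3$ ($s = \left(-1\right) \left(-3\right) = 3$)
$o{\left(2,4 \right)} G s = 5 \cdot 20 \cdot 3 = 100 \cdot 3 = 300$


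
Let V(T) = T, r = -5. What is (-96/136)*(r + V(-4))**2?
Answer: -972/17 ≈ -57.176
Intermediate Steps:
(-96/136)*(r + V(-4))**2 = (-96/136)*(-5 - 4)**2 = -96*1/136*(-9)**2 = -12/17*81 = -972/17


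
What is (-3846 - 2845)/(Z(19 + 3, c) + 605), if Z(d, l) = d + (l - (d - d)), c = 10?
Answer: -6691/637 ≈ -10.504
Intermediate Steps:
Z(d, l) = d + l (Z(d, l) = d + (l - 1*0) = d + (l + 0) = d + l)
(-3846 - 2845)/(Z(19 + 3, c) + 605) = (-3846 - 2845)/(((19 + 3) + 10) + 605) = -6691/((22 + 10) + 605) = -6691/(32 + 605) = -6691/637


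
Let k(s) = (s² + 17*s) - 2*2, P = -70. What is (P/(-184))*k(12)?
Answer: 3010/23 ≈ 130.87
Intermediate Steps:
k(s) = -4 + s² + 17*s (k(s) = (s² + 17*s) - 4 = -4 + s² + 17*s)
(P/(-184))*k(12) = (-70/(-184))*(-4 + 12² + 17*12) = (-70*(-1/184))*(-4 + 144 + 204) = (35/92)*344 = 3010/23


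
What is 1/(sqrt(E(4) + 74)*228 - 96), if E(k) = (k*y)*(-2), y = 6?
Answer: 1/13983 + 19*sqrt(26)/111864 ≈ 0.00093758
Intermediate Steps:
E(k) = -12*k (E(k) = (k*6)*(-2) = (6*k)*(-2) = -12*k)
1/(sqrt(E(4) + 74)*228 - 96) = 1/(sqrt(-12*4 + 74)*228 - 96) = 1/(sqrt(-48 + 74)*228 - 96) = 1/(sqrt(26)*228 - 96) = 1/(228*sqrt(26) - 96) = 1/(-96 + 228*sqrt(26))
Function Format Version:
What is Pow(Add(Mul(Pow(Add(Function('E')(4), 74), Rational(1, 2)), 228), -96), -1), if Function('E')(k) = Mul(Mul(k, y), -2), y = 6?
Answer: Add(Rational(1, 13983), Mul(Rational(19, 111864), Pow(26, Rational(1, 2)))) ≈ 0.00093758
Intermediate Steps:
Function('E')(k) = Mul(-12, k) (Function('E')(k) = Mul(Mul(k, 6), -2) = Mul(Mul(6, k), -2) = Mul(-12, k))
Pow(Add(Mul(Pow(Add(Function('E')(4), 74), Rational(1, 2)), 228), -96), -1) = Pow(Add(Mul(Pow(Add(Mul(-12, 4), 74), Rational(1, 2)), 228), -96), -1) = Pow(Add(Mul(Pow(Add(-48, 74), Rational(1, 2)), 228), -96), -1) = Pow(Add(Mul(Pow(26, Rational(1, 2)), 228), -96), -1) = Pow(Add(Mul(228, Pow(26, Rational(1, 2))), -96), -1) = Pow(Add(-96, Mul(228, Pow(26, Rational(1, 2)))), -1)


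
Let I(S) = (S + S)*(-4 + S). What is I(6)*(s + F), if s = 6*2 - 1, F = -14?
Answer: -72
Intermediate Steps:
I(S) = 2*S*(-4 + S) (I(S) = (2*S)*(-4 + S) = 2*S*(-4 + S))
s = 11 (s = 12 - 1 = 11)
I(6)*(s + F) = (2*6*(-4 + 6))*(11 - 14) = (2*6*2)*(-3) = 24*(-3) = -72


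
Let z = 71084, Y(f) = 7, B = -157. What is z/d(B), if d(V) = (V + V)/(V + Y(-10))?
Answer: 5331300/157 ≈ 33957.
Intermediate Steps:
d(V) = 2*V/(7 + V) (d(V) = (V + V)/(V + 7) = (2*V)/(7 + V) = 2*V/(7 + V))
z/d(B) = 71084/((2*(-157)/(7 - 157))) = 71084/((2*(-157)/(-150))) = 71084/((2*(-157)*(-1/150))) = 71084/(157/75) = 71084*(75/157) = 5331300/157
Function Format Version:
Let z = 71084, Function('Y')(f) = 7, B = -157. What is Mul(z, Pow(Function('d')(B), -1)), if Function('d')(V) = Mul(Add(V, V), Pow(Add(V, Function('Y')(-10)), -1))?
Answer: Rational(5331300, 157) ≈ 33957.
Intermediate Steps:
Function('d')(V) = Mul(2, V, Pow(Add(7, V), -1)) (Function('d')(V) = Mul(Add(V, V), Pow(Add(V, 7), -1)) = Mul(Mul(2, V), Pow(Add(7, V), -1)) = Mul(2, V, Pow(Add(7, V), -1)))
Mul(z, Pow(Function('d')(B), -1)) = Mul(71084, Pow(Mul(2, -157, Pow(Add(7, -157), -1)), -1)) = Mul(71084, Pow(Mul(2, -157, Pow(-150, -1)), -1)) = Mul(71084, Pow(Mul(2, -157, Rational(-1, 150)), -1)) = Mul(71084, Pow(Rational(157, 75), -1)) = Mul(71084, Rational(75, 157)) = Rational(5331300, 157)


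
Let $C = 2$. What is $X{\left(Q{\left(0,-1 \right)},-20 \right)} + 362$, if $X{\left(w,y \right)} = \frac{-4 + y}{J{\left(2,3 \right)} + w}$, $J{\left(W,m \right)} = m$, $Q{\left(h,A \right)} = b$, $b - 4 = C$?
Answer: $\frac{1078}{3} \approx 359.33$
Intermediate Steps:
$b = 6$ ($b = 4 + 2 = 6$)
$Q{\left(h,A \right)} = 6$
$X{\left(w,y \right)} = \frac{-4 + y}{3 + w}$
$X{\left(Q{\left(0,-1 \right)},-20 \right)} + 362 = \frac{-4 - 20}{3 + 6} + 362 = \frac{1}{9} \left(-24\right) + 362 = - \frac{8}{3} + 362 = \frac{1078}{3}$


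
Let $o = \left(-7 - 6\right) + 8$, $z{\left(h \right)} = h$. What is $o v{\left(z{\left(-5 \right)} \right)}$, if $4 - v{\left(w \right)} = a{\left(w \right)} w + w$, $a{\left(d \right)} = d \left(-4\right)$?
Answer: $-545$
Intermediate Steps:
$a{\left(d \right)} = - 4 d$
$v{\left(w \right)} = 4 - w + 4 w^{2}$ ($v{\left(w \right)} = 4 - \left(- 4 w w + w\right) = 4 - \left(- 4 w^{2} + w\right) = 4 - \left(w - 4 w^{2}\right) = 4 + \left(- w + 4 w^{2}\right) = 4 - w + 4 w^{2}$)
$o = -5$ ($o = -13 + 8 = -5$)
$o v{\left(z{\left(-5 \right)} \right)} = - 5 \left(4 - -5 + 4 \left(-5\right)^{2}\right) = - 5 \left(4 + 5 + 4 \cdot 25\right) = - 5 \left(4 + 5 + 100\right) = \left(-5\right) 109 = -545$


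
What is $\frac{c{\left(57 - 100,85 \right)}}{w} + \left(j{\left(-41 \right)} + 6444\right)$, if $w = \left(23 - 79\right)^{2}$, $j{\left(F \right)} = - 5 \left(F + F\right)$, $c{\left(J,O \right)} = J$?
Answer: $\frac{21494101}{3136} \approx 6854.0$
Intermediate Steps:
$j{\left(F \right)} = - 10 F$ ($j{\left(F \right)} = - 5 \cdot 2 F = - 10 F$)
$w = 3136$ ($w = \left(-56\right)^{2} = 3136$)
$\frac{c{\left(57 - 100,85 \right)}}{w} + \left(j{\left(-41 \right)} + 6444\right) = \frac{57 - 100}{3136} + \left(\left(-10\right) \left(-41\right) + 6444\right) = \left(-43\right) \frac{1}{3136} + \left(410 + 6444\right) = - \frac{43}{3136} + 6854 = \frac{21494101}{3136}$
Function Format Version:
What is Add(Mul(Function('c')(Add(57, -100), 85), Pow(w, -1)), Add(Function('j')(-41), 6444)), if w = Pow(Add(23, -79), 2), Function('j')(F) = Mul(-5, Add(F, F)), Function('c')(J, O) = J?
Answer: Rational(21494101, 3136) ≈ 6854.0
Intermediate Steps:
Function('j')(F) = Mul(-10, F) (Function('j')(F) = Mul(-5, Mul(2, F)) = Mul(-10, F))
w = 3136 (w = Pow(-56, 2) = 3136)
Add(Mul(Function('c')(Add(57, -100), 85), Pow(w, -1)), Add(Function('j')(-41), 6444)) = Add(Mul(Add(57, -100), Pow(3136, -1)), Add(Mul(-10, -41), 6444)) = Add(Mul(-43, Rational(1, 3136)), Add(410, 6444)) = Add(Rational(-43, 3136), 6854) = Rational(21494101, 3136)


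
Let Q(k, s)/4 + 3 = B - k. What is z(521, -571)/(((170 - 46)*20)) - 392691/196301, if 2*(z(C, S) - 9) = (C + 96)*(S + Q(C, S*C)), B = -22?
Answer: -335623524277/973652960 ≈ -344.71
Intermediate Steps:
Q(k, s) = -100 - 4*k (Q(k, s) = -12 + 4*(-22 - k) = -12 + (-88 - 4*k) = -100 - 4*k)
z(C, S) = 9 + (96 + C)*(-100 + S - 4*C)/2 (z(C, S) = 9 + ((C + 96)*(S + (-100 - 4*C)))/2 = 9 + ((96 + C)*(-100 + S - 4*C))/2 = 9 + (96 + C)*(-100 + S - 4*C)/2)
z(521, -571)/(((170 - 46)*20)) - 392691/196301 = (-4791 - 242*521 - 2*521² + 48*(-571) + (½)*521*(-571))/(((170 - 46)*20)) - 392691/196301 = (-4791 - 126082 - 2*271441 - 27408 - 297491/2)/((124*20)) - 392691*1/196301 = (-4791 - 126082 - 542882 - 27408 - 297491/2)/2480 - 392691/196301 = -1699817/2*1/2480 - 392691/196301 = -1699817/4960 - 392691/196301 = -335623524277/973652960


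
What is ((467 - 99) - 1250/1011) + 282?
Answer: 655900/1011 ≈ 648.76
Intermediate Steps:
((467 - 99) - 1250/1011) + 282 = (368 - 1250*1/1011) + 282 = (368 - 1250/1011) + 282 = 370798/1011 + 282 = 655900/1011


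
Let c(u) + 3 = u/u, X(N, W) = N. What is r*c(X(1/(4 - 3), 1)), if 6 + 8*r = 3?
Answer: 3/4 ≈ 0.75000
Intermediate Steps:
r = -3/8 (r = -3/4 + (1/8)*3 = -3/4 + 3/8 = -3/8 ≈ -0.37500)
c(u) = -2 (c(u) = -3 + u/u = -3 + 1 = -2)
r*c(X(1/(4 - 3), 1)) = -3/8*(-2) = 3/4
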